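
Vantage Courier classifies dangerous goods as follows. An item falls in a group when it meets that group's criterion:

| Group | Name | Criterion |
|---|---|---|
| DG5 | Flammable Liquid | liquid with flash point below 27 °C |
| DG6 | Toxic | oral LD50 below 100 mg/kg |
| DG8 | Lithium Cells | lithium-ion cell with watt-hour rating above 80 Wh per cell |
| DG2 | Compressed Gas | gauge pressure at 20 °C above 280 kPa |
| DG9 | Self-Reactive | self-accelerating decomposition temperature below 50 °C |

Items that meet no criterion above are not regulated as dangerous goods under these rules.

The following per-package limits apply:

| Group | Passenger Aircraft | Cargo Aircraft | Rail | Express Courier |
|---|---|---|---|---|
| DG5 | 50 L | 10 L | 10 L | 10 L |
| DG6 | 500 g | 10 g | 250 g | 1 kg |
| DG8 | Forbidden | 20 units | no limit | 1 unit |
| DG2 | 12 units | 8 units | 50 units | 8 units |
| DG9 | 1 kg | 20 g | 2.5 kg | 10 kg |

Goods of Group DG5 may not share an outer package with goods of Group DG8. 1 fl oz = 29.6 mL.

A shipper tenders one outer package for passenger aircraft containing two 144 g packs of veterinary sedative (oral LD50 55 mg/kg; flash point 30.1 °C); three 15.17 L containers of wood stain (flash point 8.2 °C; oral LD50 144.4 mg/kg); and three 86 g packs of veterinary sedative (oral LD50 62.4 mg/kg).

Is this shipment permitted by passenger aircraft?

Oral LD50 55 mg/kg meets the Group DG6 criterion (Toxic), so the veterinary sedative is Group DG6.
Flash point 8.2 °C meets the Group DG5 criterion (Flammable Liquid), so the wood stain is Group DG5.
With oral LD50 62.4 mg/kg (< 100 mg/kg), the veterinary sedative falls in Group DG6.
Total Group DG6: (two 144 g packs = 288 g) + (three 86 g packs = 258 g) = 546 g.
That exceeds the Group DG6 passenger aircraft limit of 500 g.
Group DG5 quantity: three 15.17 L containers = 45.51 L.
45.51 L ≤ 50 L (passenger aircraft limit, Group DG5) — within limit.
The segregation rule (Group DG5 with Group DG8) does not apply to Group DG6 with Group DG5.

No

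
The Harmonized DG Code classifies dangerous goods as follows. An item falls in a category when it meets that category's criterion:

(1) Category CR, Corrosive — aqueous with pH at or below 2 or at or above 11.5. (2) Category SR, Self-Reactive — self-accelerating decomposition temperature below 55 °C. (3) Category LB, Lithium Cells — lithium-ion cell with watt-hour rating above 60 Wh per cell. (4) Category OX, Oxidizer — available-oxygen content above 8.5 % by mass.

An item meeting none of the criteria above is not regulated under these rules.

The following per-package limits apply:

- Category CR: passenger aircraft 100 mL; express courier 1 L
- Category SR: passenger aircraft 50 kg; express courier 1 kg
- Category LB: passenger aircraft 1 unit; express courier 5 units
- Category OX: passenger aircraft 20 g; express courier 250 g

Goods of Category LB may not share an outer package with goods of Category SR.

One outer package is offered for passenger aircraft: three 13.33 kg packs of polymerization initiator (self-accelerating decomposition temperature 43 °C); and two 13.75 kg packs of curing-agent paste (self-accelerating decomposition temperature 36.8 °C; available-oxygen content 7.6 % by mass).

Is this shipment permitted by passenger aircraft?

No

The polymerization initiator has self-accelerating decomposition temperature 43 °C, which is < 55 °C, so it is Category SR (Self-Reactive).
Curing-agent paste: self-accelerating decomposition temperature 36.8 °C < 55 °C → Category SR (Self-Reactive).
Category SR net quantity: (three 13.33 kg packs = 39.99 kg) + (two 13.75 kg packs = 27.5 kg) = 67.49 kg.
That exceeds the Category SR passenger aircraft limit of 50 kg.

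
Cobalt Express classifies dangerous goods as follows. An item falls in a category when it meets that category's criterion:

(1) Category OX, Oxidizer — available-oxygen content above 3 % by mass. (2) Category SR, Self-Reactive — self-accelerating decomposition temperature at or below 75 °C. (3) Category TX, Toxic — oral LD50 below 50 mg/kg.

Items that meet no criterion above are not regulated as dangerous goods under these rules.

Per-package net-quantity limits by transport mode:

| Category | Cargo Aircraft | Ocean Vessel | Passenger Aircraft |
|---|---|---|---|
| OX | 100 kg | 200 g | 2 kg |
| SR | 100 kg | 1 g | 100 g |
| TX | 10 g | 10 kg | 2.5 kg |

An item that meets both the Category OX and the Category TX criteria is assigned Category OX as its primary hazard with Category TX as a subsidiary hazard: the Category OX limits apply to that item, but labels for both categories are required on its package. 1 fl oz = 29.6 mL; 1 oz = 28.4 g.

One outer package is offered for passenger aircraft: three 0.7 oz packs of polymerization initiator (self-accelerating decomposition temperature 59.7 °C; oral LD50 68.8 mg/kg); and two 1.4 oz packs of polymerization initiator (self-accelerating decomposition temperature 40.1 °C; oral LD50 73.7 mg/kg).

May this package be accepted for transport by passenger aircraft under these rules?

No

With self-accelerating decomposition temperature 59.7 °C (≤ 75 °C), the polymerization initiator falls in Category SR.
Self-accelerating decomposition temperature 40.1 °C meets the Category SR criterion (Self-Reactive), so the polymerization initiator is Category SR.
Category SR net quantity: (three 0.7 oz packs = 59.64 g) + (two 1.4 oz packs = 79.52 g) = 139.16 g.
139.16 g > 100 g (passenger aircraft limit, Category SR) — over the limit.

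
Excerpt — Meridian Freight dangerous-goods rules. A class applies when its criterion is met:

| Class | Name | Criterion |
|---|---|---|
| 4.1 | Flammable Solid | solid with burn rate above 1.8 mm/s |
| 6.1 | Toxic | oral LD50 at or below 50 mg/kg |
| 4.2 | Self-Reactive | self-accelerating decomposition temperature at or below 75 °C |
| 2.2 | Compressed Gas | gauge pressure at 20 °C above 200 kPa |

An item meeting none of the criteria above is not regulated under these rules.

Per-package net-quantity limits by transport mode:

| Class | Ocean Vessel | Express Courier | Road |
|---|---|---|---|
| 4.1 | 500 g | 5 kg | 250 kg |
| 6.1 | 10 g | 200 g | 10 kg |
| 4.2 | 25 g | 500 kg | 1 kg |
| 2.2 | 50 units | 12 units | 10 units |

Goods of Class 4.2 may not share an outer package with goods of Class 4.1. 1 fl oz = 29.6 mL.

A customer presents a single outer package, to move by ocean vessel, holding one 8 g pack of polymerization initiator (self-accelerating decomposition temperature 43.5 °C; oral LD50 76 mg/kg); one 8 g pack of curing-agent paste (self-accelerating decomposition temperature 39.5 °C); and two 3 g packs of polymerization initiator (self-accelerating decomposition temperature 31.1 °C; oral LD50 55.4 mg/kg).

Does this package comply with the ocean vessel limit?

Yes

With self-accelerating decomposition temperature 43.5 °C (≤ 75 °C), the polymerization initiator falls in Class 4.2.
Curing-agent paste: self-accelerating decomposition temperature 39.5 °C ≤ 75 °C → Class 4.2 (Self-Reactive).
The polymerization initiator has self-accelerating decomposition temperature 31.1 °C, which is ≤ 75 °C, so it is Class 4.2 (Self-Reactive).
Class 4.2 net quantity: 8 g + 8 g + (two 3 g packs = 6 g) = 22 g.
22 g is within the ocean vessel limit of 25 g for Class 4.2.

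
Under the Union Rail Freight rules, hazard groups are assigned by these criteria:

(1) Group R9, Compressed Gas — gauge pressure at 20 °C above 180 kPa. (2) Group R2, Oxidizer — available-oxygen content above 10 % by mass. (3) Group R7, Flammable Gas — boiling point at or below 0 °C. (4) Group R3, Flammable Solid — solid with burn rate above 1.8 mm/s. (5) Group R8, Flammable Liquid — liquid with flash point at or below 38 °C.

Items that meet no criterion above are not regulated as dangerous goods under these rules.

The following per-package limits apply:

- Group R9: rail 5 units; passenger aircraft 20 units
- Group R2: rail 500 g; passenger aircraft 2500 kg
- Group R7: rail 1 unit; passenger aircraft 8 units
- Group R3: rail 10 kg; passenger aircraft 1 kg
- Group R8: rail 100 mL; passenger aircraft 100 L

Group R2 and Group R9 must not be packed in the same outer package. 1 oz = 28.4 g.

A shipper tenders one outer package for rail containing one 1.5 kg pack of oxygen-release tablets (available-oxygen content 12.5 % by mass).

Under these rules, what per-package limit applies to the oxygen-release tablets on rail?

Oxygen-release tablets: available-oxygen content 12.5 % by mass > 10 % by mass → Group R2 (Oxidizer).
The rail limit for Group R2 is 500 g.

500 g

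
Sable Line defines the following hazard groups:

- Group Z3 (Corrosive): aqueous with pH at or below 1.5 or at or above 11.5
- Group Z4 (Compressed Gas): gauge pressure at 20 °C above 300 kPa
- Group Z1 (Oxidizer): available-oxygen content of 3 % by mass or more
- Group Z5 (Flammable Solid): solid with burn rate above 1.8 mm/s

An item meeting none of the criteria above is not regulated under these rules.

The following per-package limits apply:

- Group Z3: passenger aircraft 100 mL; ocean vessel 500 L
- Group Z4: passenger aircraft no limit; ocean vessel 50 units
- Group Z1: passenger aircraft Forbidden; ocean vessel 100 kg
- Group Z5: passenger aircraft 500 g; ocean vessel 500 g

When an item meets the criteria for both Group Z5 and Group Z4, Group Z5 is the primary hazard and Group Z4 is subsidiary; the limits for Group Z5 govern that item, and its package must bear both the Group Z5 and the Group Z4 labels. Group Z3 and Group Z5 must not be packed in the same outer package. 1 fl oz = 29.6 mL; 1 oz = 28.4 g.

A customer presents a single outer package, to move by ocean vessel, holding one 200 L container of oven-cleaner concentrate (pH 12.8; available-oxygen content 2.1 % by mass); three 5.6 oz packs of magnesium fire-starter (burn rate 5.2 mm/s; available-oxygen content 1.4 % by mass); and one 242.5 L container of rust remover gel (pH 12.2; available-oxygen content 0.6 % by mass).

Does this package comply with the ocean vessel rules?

No

Oven-cleaner concentrate: pH 12.8 ≥ 11.5 → Group Z3 (Corrosive).
The magnesium fire-starter has burn rate 5.2 mm/s, which is > 1.8 mm/s, so it is Group Z5 (Flammable Solid).
The rust remover gel has pH 12.2, which is ≥ 11.5, so it is Group Z3 (Corrosive).
Group Z3 net quantity: 200 L + 242.5 L = 442.5 L.
That is within the Group Z3 ocean vessel limit of 500 L.
Group Z5 quantity: three 5.6 oz packs = 477.12 g.
That is within the Group Z5 ocean vessel limit of 500 g.
Group Z3 and Group Z5 may not share an outer package.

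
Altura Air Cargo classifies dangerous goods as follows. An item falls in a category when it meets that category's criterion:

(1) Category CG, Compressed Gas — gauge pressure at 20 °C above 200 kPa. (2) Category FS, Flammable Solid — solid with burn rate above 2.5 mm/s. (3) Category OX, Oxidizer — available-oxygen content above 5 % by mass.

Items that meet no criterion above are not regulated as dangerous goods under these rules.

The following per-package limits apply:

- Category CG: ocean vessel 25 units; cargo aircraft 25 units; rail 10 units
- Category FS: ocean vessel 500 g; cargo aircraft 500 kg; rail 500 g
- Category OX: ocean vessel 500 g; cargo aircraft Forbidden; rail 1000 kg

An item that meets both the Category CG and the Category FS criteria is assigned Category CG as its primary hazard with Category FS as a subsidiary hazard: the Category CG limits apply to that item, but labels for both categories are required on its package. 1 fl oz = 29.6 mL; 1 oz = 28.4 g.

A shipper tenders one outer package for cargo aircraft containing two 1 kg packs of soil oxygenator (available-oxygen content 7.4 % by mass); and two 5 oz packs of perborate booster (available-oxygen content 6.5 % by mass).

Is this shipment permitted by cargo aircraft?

The soil oxygenator has available-oxygen content 7.4 % by mass, which is > 5 % by mass, so it is Category OX (Oxidizer).
Perborate booster: available-oxygen content 6.5 % by mass > 5 % by mass → Category OX (Oxidizer).
Category OX net quantity: (two 1 kg packs = 2 kg) + (two 5 oz packs = 284 g) = 2.284 kg.
Category OX is Forbidden by cargo aircraft.

No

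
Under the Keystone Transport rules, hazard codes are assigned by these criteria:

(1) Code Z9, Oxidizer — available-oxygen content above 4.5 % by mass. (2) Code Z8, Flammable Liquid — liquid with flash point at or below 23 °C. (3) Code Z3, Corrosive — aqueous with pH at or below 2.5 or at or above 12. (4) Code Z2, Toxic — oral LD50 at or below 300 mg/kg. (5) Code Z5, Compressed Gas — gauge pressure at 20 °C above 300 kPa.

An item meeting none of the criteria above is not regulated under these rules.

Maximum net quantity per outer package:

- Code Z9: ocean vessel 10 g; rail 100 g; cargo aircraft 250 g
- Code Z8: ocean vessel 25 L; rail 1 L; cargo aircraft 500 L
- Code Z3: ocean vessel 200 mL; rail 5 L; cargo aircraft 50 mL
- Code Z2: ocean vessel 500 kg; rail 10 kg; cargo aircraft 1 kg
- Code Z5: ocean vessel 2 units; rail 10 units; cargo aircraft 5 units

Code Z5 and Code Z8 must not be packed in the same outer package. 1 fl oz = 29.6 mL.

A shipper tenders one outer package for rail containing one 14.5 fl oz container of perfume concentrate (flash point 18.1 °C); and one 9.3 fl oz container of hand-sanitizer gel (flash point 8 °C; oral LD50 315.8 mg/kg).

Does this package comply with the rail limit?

Yes

Perfume concentrate: flash point 18.1 °C ≤ 23 °C → Code Z8 (Flammable Liquid).
With flash point 8 °C (≤ 23 °C), the hand-sanitizer gel falls in Code Z8.
Total Code Z8: (one 14.5 fl oz container = 429.2 mL) + (one 9.3 fl oz container = 275.28 mL) = 704.48 mL.
704.48 mL is within the rail limit of 1 L for Code Z8.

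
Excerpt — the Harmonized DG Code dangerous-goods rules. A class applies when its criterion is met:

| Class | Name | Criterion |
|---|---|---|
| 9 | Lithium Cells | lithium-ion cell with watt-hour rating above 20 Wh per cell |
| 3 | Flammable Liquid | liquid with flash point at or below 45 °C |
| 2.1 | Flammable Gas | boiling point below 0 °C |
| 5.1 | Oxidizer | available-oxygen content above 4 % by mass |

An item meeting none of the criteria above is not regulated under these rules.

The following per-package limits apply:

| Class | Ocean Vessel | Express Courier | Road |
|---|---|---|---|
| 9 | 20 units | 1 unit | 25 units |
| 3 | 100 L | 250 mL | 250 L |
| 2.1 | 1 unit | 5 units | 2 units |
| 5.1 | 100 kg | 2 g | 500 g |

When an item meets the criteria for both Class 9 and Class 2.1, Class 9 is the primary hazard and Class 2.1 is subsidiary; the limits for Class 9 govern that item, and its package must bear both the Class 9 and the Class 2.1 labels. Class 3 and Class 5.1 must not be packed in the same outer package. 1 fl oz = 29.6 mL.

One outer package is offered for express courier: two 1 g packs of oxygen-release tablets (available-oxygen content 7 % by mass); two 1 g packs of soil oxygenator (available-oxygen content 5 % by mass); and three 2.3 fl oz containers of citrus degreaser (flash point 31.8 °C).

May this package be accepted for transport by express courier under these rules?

No

The oxygen-release tablets have available-oxygen content 7 % by mass, which is > 4 % by mass, so they are Class 5.1 (Oxidizer).
Available-oxygen content 5 % by mass meets the Class 5.1 criterion (Oxidizer), so the soil oxygenator is Class 5.1.
The citrus degreaser has flash point 31.8 °C, which is ≤ 45 °C, so it is Class 3 (Flammable Liquid).
Class 3 quantity: three 2.3 fl oz containers = 204.24 mL.
That is within the Class 3 express courier limit of 250 mL.
Total Class 5.1: (two 1 g packs = 2 g) + (two 1 g packs = 2 g) = 4 g.
4 g exceeds the express courier limit of 2 g for Class 5.1.
Class 3 and Class 5.1 may not share an outer package.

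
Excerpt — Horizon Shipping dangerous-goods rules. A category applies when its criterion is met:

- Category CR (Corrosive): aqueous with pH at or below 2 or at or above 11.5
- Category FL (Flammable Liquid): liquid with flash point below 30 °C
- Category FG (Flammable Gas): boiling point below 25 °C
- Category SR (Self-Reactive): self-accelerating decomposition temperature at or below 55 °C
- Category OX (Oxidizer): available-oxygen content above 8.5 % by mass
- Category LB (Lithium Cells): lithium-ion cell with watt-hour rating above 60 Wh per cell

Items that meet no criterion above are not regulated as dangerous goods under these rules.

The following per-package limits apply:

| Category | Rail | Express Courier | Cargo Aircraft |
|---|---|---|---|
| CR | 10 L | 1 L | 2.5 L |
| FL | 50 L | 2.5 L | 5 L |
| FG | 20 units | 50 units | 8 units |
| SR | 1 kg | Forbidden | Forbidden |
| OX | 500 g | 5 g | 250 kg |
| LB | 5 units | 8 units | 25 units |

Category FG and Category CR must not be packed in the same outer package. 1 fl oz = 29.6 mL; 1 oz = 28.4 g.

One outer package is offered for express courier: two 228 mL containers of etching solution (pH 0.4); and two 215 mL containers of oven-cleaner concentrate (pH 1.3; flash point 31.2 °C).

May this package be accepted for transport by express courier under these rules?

Etching solution: pH 0.4 ≤ 2 → Category CR (Corrosive).
Oven-cleaner concentrate: pH 1.3 ≤ 2 → Category CR (Corrosive).
Total Category CR: (two 228 mL containers = 456 mL) + (two 215 mL containers = 430 mL) = 886 mL.
That is within the Category CR express courier limit of 1 L.

Yes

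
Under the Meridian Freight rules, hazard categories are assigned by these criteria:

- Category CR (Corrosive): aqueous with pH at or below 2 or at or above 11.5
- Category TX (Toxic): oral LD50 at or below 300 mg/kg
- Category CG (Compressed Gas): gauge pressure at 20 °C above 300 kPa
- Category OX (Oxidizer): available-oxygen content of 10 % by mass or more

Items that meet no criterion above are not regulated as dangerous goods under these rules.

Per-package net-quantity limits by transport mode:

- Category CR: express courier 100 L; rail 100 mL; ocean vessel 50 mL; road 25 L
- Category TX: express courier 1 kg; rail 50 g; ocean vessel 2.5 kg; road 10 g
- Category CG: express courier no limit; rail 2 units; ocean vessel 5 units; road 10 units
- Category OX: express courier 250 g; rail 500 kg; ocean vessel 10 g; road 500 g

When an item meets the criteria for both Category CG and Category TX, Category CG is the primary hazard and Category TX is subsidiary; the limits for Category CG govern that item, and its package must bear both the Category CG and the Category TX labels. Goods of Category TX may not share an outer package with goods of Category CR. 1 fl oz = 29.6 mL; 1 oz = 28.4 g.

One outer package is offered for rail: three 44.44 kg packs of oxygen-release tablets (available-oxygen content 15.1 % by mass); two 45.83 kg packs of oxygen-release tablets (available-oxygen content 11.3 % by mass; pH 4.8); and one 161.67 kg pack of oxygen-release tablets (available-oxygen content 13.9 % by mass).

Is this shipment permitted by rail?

Yes

Available-oxygen content 15.1 % by mass meets the Category OX criterion (Oxidizer), so the oxygen-release tablets are Category OX.
Oxygen-release tablets: available-oxygen content 11.3 % by mass ≥ 10 % by mass → Category OX (Oxidizer).
Oxygen-release tablets: available-oxygen content 13.9 % by mass ≥ 10 % by mass → Category OX (Oxidizer).
Total Category OX: (three 44.44 kg packs = 133.32 kg) + (two 45.83 kg packs = 91.66 kg) + 161.67 kg = 386.65 kg.
386.65 kg ≤ 500 kg (rail limit, Category OX) — within limit.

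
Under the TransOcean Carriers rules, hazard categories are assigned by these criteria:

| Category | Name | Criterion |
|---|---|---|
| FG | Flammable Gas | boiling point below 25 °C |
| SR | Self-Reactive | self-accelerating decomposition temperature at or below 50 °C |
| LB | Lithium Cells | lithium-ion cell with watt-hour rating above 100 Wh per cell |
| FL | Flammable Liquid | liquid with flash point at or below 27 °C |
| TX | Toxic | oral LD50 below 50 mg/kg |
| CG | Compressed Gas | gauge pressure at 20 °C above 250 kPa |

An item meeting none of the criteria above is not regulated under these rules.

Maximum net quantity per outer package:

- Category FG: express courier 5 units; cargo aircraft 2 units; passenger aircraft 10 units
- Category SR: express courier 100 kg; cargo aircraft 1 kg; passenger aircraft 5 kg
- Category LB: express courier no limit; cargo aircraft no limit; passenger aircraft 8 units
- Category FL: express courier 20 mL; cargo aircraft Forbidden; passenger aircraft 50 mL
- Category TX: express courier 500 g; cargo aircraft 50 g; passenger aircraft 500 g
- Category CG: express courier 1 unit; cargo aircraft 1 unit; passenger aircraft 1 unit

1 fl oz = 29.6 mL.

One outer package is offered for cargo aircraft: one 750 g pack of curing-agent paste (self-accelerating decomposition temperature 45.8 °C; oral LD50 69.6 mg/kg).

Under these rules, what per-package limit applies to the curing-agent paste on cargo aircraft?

With self-accelerating decomposition temperature 45.8 °C (≤ 50 °C), the curing-agent paste falls in Category SR.
The cargo aircraft limit for Category SR is 1 kg.

1 kg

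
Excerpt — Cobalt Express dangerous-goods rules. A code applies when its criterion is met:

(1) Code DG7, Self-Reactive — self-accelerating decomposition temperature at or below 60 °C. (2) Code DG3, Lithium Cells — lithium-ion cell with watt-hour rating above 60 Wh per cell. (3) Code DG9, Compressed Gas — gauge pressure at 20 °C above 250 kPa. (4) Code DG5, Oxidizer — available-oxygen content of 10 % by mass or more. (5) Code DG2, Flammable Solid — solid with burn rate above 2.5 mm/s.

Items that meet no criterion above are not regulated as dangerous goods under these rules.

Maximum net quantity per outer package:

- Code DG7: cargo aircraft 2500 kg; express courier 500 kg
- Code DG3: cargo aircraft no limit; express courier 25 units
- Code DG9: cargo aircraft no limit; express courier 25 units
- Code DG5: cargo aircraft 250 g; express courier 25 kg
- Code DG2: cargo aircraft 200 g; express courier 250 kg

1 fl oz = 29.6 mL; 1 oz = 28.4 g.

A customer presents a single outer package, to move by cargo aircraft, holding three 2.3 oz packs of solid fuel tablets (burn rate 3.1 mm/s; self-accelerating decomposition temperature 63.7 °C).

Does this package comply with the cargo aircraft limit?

Burn rate 3.1 mm/s meets the Code DG2 criterion (Flammable Solid), so the solid fuel tablets are Code DG2.
Code DG2 quantity: three 2.3 oz packs = 195.96 g.
195.96 g is within the cargo aircraft limit of 200 g for Code DG2.

Yes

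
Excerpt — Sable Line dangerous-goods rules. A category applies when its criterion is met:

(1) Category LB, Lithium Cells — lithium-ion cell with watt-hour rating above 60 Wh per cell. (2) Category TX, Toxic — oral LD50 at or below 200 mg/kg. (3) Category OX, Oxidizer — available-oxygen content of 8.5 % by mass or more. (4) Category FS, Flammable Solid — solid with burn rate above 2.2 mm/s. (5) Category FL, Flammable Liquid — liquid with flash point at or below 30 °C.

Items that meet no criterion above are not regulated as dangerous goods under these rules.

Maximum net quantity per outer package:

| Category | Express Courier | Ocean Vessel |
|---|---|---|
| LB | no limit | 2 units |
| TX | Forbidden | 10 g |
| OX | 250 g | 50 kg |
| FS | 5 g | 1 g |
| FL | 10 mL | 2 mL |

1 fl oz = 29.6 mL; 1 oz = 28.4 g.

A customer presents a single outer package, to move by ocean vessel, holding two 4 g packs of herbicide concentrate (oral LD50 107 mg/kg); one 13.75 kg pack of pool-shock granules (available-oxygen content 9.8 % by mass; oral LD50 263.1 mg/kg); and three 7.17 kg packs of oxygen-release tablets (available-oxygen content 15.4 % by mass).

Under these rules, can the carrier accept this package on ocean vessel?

Yes

The herbicide concentrate has oral LD50 107 mg/kg, which is ≤ 200 mg/kg, so it is Category TX (Toxic).
Available-oxygen content 9.8 % by mass meets the Category OX criterion (Oxidizer), so the pool-shock granules are Category OX.
Available-oxygen content 15.4 % by mass meets the Category OX criterion (Oxidizer), so the oxygen-release tablets are Category OX.
Total Category OX: 13.75 kg + (three 7.17 kg packs = 21.51 kg) = 35.26 kg.
35.26 kg ≤ 50 kg (ocean vessel limit, Category OX) — within limit.
Category TX quantity: two 4 g packs = 8 g.
8 g is within the ocean vessel limit of 10 g for Category TX.
Every hazard category is within its ocean vessel limit and no segregation rule is violated.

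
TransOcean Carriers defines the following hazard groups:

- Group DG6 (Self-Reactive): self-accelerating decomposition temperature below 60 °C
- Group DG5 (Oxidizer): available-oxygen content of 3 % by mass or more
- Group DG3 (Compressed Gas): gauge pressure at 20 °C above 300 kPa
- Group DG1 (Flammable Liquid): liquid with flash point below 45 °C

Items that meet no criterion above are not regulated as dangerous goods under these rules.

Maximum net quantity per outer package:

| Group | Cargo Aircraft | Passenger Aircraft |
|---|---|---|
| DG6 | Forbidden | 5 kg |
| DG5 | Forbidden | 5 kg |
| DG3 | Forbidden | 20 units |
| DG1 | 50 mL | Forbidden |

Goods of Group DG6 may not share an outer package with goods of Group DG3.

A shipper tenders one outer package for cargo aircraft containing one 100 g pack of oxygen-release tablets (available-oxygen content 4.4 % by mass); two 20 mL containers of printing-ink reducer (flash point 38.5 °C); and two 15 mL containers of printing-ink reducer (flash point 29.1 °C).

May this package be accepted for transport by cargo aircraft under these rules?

Available-oxygen content 4.4 % by mass meets the Group DG5 criterion (Oxidizer), so the oxygen-release tablets are Group DG5.
The printing-ink reducer has flash point 38.5 °C, which is < 45 °C, so it is Group DG1 (Flammable Liquid).
The printing-ink reducer has flash point 29.1 °C, which is < 45 °C, so it is Group DG1 (Flammable Liquid).
Total Group DG1: (two 20 mL containers = 40 mL) + (two 15 mL containers = 30 mL) = 70 mL.
70 mL > 50 mL (cargo aircraft limit, Group DG1) — over the limit.
Group DG5 quantity: 100 g.
By cargo aircraft, Group DG5 is Forbidden regardless of quantity.
The segregation rule (Group DG6 with Group DG3) does not apply to Group DG1 with Group DG5.

No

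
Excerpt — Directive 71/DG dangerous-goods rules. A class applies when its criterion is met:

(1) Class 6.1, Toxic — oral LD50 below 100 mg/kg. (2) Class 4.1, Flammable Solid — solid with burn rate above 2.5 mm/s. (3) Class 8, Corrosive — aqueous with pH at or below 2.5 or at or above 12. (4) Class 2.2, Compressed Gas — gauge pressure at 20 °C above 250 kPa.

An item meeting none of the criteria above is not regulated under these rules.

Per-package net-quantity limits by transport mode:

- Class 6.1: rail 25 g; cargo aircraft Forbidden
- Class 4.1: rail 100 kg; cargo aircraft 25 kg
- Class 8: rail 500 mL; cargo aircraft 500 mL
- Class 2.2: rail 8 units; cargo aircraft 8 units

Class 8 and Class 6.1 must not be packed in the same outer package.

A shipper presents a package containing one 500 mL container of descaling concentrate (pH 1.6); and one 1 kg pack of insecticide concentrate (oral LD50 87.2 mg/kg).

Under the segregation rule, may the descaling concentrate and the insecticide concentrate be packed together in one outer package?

No

With pH 1.6 (≤ 2.5), the descaling concentrate falls in Class 8.
With oral LD50 87.2 mg/kg (< 100 mg/kg), the insecticide concentrate falls in Class 6.1.
Class 8 and Class 6.1 may not share an outer package.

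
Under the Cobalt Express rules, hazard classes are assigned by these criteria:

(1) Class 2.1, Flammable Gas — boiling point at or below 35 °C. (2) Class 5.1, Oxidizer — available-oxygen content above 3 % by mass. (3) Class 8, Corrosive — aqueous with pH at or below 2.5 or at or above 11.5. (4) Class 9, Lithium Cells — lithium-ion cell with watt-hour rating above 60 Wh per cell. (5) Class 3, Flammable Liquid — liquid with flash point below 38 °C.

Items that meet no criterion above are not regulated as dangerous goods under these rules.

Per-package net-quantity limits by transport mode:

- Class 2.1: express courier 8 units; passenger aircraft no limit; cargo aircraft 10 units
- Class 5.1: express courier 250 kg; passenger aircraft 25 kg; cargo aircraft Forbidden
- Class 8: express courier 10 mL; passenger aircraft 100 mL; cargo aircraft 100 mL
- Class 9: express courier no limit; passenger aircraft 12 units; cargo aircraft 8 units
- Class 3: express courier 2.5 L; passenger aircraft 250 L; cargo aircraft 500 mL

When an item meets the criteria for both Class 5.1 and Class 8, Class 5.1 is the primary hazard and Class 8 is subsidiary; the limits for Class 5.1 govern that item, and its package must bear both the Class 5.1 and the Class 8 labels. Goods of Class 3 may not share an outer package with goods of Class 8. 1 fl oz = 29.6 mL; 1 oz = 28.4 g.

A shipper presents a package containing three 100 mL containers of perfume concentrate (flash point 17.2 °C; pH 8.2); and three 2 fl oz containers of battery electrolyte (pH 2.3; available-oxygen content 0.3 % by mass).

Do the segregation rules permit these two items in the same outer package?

No

With flash point 17.2 °C (< 38 °C), the perfume concentrate falls in Class 3.
With pH 2.3 (≤ 2.5), the battery electrolyte falls in Class 8.
Class 3 and Class 8 may not share an outer package.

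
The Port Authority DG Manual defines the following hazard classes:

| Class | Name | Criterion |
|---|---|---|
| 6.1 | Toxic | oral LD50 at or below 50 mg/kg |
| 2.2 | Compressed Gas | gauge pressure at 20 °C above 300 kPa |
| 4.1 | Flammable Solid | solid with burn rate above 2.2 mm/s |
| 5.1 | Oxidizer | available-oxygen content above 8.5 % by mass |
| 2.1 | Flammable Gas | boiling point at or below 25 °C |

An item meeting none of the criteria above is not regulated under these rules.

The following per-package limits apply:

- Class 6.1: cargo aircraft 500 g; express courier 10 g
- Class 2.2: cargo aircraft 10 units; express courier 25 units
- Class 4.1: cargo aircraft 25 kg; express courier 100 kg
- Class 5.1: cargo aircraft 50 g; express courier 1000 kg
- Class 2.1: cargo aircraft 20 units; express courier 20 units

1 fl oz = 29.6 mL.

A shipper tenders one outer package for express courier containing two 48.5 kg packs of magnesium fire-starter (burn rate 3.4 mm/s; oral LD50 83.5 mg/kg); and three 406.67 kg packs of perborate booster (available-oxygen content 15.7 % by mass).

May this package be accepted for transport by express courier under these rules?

No

Burn rate 3.4 mm/s meets the Class 4.1 criterion (Flammable Solid), so the magnesium fire-starter is Class 4.1.
Perborate booster: available-oxygen content 15.7 % by mass > 8.5 % by mass → Class 5.1 (Oxidizer).
Class 5.1 quantity: three 406.67 kg packs = 1220.01 kg.
1220.01 kg > 1000 kg (express courier limit, Class 5.1) — over the limit.
Class 4.1 quantity: two 48.5 kg packs = 97 kg.
97 kg ≤ 100 kg (express courier limit, Class 4.1) — within limit.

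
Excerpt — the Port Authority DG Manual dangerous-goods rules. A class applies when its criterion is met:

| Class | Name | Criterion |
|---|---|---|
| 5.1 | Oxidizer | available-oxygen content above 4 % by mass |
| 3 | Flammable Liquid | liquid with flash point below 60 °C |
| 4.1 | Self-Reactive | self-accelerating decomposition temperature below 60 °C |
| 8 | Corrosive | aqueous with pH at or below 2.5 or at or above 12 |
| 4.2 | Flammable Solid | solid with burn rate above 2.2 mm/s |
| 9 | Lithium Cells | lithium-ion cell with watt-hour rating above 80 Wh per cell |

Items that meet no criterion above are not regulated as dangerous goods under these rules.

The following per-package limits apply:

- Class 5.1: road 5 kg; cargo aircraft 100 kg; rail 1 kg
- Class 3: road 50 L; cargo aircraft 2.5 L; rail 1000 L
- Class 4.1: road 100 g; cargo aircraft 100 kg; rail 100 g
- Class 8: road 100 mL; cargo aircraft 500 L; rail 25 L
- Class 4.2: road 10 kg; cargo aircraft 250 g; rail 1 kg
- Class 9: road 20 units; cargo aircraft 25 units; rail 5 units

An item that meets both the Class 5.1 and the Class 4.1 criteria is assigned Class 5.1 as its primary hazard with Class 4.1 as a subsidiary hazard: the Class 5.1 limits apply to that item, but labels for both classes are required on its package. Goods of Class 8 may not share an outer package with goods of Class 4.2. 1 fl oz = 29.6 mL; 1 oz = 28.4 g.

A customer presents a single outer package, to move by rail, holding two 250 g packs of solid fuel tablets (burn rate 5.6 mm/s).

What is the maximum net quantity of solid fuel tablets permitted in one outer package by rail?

Solid fuel tablets: burn rate 5.6 mm/s > 2.2 mm/s → Class 4.2 (Flammable Solid).
The rail limit for Class 4.2 is 1 kg.

1 kg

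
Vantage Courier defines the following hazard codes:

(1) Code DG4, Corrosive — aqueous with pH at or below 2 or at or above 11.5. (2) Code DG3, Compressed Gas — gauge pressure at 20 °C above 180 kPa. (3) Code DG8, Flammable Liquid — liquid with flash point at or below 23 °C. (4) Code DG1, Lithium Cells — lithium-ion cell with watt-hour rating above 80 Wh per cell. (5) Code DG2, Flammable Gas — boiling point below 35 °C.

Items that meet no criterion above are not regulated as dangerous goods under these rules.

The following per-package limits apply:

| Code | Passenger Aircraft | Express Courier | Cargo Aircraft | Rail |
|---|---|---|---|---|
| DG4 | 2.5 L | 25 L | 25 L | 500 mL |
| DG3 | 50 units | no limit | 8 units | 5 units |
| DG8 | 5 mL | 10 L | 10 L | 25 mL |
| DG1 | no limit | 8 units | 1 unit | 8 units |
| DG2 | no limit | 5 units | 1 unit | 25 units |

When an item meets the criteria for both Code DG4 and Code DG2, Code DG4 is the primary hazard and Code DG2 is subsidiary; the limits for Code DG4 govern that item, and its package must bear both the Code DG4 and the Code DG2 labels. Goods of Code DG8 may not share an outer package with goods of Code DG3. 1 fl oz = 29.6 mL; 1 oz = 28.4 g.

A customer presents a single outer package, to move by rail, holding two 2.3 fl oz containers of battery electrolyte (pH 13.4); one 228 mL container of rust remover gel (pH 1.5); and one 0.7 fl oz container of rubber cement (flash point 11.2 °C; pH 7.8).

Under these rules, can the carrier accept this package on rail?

Yes

The battery electrolyte has pH 13.4, which is ≥ 11.5, so it is Code DG4 (Corrosive).
The rust remover gel has pH 1.5, which is ≤ 2, so it is Code DG4 (Corrosive).
Rubber cement: flash point 11.2 °C ≤ 23 °C → Code DG8 (Flammable Liquid).
Code DG8 quantity: one 0.7 fl oz container = 20.72 mL.
20.72 mL ≤ 25 mL (rail limit, Code DG8) — within limit.
Code DG4 net quantity: (two 2.3 fl oz containers = 136.16 mL) + 228 mL = 364.16 mL.
364.16 mL is within the rail limit of 500 mL for Code DG4.
The segregation rule (Code DG8 with Code DG3) does not apply to Code DG8 with Code DG4.
Every hazard code is within its rail limit and no segregation rule is violated.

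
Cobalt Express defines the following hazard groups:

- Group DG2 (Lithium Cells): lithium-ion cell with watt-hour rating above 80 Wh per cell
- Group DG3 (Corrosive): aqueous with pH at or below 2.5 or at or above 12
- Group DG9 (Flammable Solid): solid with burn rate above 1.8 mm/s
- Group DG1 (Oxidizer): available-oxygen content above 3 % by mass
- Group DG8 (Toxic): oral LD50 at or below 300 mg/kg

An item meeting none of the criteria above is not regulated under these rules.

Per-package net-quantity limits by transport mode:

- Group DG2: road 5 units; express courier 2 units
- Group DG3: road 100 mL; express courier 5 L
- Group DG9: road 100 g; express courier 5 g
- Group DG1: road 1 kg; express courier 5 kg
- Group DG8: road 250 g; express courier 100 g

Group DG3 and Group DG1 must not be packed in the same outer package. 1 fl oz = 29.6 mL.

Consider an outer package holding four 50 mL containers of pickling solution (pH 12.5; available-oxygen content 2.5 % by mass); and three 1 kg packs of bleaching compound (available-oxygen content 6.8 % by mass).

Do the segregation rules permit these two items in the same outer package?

With pH 12.5 (≥ 12), the pickling solution falls in Group DG3.
The bleaching compound has available-oxygen content 6.8 % by mass, which is > 3 % by mass, so it is Group DG1 (Oxidizer).
Group DG3 and Group DG1 may not share an outer package.

No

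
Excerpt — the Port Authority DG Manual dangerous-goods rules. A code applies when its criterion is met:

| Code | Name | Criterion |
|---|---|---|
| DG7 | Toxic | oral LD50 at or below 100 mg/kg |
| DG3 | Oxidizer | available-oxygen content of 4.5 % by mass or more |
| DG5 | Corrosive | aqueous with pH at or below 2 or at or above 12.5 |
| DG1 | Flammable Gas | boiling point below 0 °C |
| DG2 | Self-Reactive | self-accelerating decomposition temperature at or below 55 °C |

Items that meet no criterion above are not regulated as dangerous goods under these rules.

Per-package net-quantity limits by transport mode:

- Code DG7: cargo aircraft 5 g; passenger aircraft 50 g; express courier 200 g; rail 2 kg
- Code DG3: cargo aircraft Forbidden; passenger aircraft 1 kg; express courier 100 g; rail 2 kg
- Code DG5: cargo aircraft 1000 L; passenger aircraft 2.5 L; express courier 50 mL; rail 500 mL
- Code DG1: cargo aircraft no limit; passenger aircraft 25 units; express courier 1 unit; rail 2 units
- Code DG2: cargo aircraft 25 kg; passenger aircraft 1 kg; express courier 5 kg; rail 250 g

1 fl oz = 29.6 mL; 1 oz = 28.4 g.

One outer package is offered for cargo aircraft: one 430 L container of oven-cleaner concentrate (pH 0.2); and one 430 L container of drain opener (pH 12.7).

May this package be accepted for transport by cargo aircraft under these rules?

Yes

The oven-cleaner concentrate has pH 0.2, which is ≤ 2, so it is Code DG5 (Corrosive).
With pH 12.7 (≥ 12.5), the drain opener falls in Code DG5.
Code DG5 net quantity: 430 L + 430 L = 860 L.
860 L is within the cargo aircraft limit of 1000 L for Code DG5.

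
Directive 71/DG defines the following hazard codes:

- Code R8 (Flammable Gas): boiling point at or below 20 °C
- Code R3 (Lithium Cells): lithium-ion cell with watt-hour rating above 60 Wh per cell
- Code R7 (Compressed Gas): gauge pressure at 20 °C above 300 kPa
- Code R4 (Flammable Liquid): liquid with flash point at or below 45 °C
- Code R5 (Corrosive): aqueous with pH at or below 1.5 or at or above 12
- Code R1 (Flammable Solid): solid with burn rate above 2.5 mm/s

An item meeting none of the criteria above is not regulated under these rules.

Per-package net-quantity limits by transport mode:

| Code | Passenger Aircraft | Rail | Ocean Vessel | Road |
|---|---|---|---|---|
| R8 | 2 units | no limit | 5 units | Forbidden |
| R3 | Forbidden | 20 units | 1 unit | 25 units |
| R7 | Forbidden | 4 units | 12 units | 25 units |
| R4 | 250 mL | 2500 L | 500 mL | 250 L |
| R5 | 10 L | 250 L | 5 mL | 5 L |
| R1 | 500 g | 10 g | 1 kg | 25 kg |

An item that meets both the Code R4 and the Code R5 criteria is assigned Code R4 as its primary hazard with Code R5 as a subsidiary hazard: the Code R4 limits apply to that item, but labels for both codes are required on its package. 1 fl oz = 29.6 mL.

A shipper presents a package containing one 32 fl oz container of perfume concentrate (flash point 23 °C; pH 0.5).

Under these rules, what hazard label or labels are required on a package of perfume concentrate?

Perfume concentrate: flash point 23 °C ≤ 45 °C → Code R4 (Flammable Liquid).
The perfume concentrate has pH 0.5, which is ≤ 1.5, so it is Code R5 (Corrosive).
By the precedence rule Code R4 is primary and Code R5 is subsidiary, and that rule requires both labels on the package.

Code R4 and R5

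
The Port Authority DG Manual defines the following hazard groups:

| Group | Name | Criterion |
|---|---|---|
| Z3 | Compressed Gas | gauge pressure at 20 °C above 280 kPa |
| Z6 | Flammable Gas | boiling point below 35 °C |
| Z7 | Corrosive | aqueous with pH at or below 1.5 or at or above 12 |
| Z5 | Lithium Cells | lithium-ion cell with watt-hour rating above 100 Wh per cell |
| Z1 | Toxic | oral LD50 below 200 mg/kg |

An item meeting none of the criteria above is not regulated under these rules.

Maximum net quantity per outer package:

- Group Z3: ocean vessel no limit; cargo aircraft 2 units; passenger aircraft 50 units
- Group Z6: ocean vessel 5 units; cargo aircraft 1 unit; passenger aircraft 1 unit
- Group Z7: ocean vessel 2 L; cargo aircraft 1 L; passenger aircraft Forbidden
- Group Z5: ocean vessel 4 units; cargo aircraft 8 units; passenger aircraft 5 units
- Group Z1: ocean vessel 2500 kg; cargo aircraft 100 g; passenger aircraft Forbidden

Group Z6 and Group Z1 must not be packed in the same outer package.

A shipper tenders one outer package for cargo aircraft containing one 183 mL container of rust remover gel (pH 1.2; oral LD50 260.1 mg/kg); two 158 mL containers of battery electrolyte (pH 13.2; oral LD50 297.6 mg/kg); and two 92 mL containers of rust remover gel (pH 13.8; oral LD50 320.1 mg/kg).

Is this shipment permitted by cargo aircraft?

Yes

The rust remover gel has pH 1.2, which is ≤ 1.5, so it is Group Z7 (Corrosive).
pH 13.2 meets the Group Z7 criterion (Corrosive), so the battery electrolyte is Group Z7.
The rust remover gel has pH 13.8, which is ≥ 12, so it is Group Z7 (Corrosive).
Group Z7 net quantity: 183 mL + (two 158 mL containers = 316 mL) + (two 92 mL containers = 184 mL) = 683 mL.
683 mL is within the cargo aircraft limit of 1 L for Group Z7.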